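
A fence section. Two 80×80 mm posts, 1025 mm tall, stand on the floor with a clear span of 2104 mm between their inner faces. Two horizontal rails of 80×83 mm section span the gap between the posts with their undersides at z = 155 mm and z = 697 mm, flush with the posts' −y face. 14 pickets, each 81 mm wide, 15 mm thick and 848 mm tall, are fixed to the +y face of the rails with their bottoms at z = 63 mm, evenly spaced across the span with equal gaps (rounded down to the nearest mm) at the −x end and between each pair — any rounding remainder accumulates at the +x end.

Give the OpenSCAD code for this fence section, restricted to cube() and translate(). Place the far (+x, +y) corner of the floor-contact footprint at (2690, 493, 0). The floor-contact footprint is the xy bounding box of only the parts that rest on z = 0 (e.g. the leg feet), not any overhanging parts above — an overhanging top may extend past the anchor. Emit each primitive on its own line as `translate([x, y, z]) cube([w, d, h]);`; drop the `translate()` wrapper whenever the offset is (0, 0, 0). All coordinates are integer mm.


translate([426, 413, 0]) cube([80, 80, 1025]);
translate([2610, 413, 0]) cube([80, 80, 1025]);
translate([506, 413, 155]) cube([2104, 80, 83]);
translate([506, 413, 697]) cube([2104, 80, 83]);
translate([570, 493, 63]) cube([81, 15, 848]);
translate([715, 493, 63]) cube([81, 15, 848]);
translate([860, 493, 63]) cube([81, 15, 848]);
translate([1005, 493, 63]) cube([81, 15, 848]);
translate([1150, 493, 63]) cube([81, 15, 848]);
translate([1295, 493, 63]) cube([81, 15, 848]);
translate([1440, 493, 63]) cube([81, 15, 848]);
translate([1585, 493, 63]) cube([81, 15, 848]);
translate([1730, 493, 63]) cube([81, 15, 848]);
translate([1875, 493, 63]) cube([81, 15, 848]);
translate([2020, 493, 63]) cube([81, 15, 848]);
translate([2165, 493, 63]) cube([81, 15, 848]);
translate([2310, 493, 63]) cube([81, 15, 848]);
translate([2455, 493, 63]) cube([81, 15, 848]);


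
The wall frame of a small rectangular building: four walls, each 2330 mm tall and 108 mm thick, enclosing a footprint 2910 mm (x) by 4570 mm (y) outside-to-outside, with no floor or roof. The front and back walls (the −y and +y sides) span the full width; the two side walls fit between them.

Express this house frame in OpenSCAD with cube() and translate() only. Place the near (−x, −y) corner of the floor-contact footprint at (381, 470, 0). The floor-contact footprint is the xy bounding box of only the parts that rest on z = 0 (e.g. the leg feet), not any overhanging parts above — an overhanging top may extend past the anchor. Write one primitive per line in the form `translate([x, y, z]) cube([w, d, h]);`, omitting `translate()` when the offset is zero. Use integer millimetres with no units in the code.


translate([381, 470, 0]) cube([2910, 108, 2330]);
translate([381, 4932, 0]) cube([2910, 108, 2330]);
translate([381, 578, 0]) cube([108, 4354, 2330]);
translate([3183, 578, 0]) cube([108, 4354, 2330]);


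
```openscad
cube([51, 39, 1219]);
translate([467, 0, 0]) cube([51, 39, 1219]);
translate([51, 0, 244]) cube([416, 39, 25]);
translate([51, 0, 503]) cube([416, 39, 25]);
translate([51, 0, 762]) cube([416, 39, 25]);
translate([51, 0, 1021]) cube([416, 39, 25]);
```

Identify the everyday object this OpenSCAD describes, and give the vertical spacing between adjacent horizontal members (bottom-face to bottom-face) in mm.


A ladder. The rung spacing is 259 mm.

Two tall 51×39 posts with 4 short bars between them — a ladder. Adjacent rungs sit at z = 244 and z = 503, so the spacing is 503 − 244 = 259 mm.


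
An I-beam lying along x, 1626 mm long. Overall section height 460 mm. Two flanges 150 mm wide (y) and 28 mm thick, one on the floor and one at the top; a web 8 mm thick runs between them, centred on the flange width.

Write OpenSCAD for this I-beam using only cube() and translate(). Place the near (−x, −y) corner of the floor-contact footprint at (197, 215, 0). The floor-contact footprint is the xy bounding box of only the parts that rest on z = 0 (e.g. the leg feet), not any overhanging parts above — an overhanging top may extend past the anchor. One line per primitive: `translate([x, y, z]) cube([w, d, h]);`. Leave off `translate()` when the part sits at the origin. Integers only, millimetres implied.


translate([197, 215, 0]) cube([1626, 150, 28]);
translate([197, 286, 28]) cube([1626, 8, 404]);
translate([197, 215, 432]) cube([1626, 150, 28]);


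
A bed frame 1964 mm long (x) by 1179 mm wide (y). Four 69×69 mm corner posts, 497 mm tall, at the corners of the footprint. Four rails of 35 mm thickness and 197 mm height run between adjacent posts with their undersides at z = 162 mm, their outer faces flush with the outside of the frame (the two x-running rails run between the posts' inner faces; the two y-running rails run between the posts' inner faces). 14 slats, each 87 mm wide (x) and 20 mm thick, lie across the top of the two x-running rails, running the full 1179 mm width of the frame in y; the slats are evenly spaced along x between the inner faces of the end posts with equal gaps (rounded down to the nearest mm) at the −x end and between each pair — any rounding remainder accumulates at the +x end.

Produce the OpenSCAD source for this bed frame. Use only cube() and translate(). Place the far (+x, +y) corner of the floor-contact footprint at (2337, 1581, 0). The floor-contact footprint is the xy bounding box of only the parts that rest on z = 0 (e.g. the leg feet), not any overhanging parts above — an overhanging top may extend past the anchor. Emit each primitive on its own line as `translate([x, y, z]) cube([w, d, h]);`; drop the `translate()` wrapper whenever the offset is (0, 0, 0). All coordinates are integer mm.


translate([373, 402, 0]) cube([69, 69, 497]);
translate([373, 1512, 0]) cube([69, 69, 497]);
translate([2268, 402, 0]) cube([69, 69, 497]);
translate([2268, 1512, 0]) cube([69, 69, 497]);
translate([442, 402, 162]) cube([1826, 35, 197]);
translate([442, 1546, 162]) cube([1826, 35, 197]);
translate([373, 471, 162]) cube([35, 1041, 197]);
translate([2302, 471, 162]) cube([35, 1041, 197]);
translate([482, 402, 359]) cube([87, 1179, 20]);
translate([609, 402, 359]) cube([87, 1179, 20]);
translate([736, 402, 359]) cube([87, 1179, 20]);
translate([863, 402, 359]) cube([87, 1179, 20]);
translate([990, 402, 359]) cube([87, 1179, 20]);
translate([1117, 402, 359]) cube([87, 1179, 20]);
translate([1244, 402, 359]) cube([87, 1179, 20]);
translate([1371, 402, 359]) cube([87, 1179, 20]);
translate([1498, 402, 359]) cube([87, 1179, 20]);
translate([1625, 402, 359]) cube([87, 1179, 20]);
translate([1752, 402, 359]) cube([87, 1179, 20]);
translate([1879, 402, 359]) cube([87, 1179, 20]);
translate([2006, 402, 359]) cube([87, 1179, 20]);
translate([2133, 402, 359]) cube([87, 1179, 20]);


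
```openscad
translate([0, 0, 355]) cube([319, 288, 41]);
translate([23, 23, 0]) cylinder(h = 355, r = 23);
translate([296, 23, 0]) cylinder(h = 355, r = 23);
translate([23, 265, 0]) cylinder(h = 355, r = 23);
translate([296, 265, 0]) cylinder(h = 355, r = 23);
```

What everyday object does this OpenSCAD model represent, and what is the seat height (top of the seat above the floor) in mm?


A stool. The seat height is 396 mm.

A 319×288×41 slab at z = 355 on four corner cylinders — a stool. The seat top is 355 + 41 = 396 mm.


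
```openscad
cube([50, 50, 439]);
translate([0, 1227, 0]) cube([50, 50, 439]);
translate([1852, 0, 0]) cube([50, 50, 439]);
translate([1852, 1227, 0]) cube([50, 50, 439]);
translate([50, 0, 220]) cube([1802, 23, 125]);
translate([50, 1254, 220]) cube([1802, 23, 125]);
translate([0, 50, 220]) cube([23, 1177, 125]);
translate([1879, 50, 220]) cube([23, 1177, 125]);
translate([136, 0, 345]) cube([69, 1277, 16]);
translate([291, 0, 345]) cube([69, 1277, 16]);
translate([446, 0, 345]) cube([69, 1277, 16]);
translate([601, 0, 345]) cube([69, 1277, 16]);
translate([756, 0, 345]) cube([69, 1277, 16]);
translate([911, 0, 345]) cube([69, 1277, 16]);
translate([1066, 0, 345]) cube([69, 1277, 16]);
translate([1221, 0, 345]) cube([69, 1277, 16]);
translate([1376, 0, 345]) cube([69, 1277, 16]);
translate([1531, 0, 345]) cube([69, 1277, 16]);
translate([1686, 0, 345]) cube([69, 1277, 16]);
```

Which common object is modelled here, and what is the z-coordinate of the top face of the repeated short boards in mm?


A bed frame. The slat-top height is 361 mm.

Four posts, four rails, and a row of slats — a bed frame. Slats sit on the rails at z = 220 + 125 = 345; with slat thickness 16, the top is 361 mm.


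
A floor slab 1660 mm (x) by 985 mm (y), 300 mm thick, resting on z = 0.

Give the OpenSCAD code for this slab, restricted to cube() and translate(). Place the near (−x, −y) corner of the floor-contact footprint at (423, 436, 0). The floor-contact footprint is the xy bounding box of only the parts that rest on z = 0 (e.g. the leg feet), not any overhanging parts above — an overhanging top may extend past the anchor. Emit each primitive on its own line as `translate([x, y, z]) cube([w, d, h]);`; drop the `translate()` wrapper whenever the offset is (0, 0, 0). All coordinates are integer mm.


translate([423, 436, 0]) cube([1660, 985, 300]);


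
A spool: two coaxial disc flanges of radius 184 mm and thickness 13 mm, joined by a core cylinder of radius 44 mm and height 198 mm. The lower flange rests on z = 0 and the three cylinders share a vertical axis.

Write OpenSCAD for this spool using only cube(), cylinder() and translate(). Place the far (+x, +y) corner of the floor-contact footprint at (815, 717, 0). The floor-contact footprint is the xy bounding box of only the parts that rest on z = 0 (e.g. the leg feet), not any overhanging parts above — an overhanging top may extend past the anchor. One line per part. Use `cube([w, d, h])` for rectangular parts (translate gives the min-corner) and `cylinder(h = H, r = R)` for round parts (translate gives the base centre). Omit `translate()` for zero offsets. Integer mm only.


translate([631, 533, 0]) cylinder(h = 13, r = 184);
translate([631, 533, 13]) cylinder(h = 198, r = 44);
translate([631, 533, 211]) cylinder(h = 13, r = 184);


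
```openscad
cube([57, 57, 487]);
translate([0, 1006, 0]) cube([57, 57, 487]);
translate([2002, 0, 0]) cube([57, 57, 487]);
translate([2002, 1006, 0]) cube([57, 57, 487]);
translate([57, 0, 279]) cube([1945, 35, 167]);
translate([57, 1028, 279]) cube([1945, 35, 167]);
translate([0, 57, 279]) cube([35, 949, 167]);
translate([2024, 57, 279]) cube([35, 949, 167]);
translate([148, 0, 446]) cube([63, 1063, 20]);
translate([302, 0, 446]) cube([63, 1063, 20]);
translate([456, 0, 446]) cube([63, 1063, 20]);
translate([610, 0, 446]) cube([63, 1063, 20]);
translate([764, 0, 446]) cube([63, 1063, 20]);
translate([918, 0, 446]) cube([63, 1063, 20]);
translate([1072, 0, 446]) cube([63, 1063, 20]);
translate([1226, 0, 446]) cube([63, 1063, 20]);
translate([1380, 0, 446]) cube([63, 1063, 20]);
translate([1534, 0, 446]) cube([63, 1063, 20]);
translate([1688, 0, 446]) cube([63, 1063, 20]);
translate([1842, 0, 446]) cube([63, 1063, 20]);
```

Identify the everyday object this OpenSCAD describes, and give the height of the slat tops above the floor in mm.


A bed frame. The slat-top height is 466 mm.

Four posts, four rails, and a row of slats — a bed frame. Slats sit on the rails at z = 279 + 167 = 446; with slat thickness 20, the top is 466 mm.


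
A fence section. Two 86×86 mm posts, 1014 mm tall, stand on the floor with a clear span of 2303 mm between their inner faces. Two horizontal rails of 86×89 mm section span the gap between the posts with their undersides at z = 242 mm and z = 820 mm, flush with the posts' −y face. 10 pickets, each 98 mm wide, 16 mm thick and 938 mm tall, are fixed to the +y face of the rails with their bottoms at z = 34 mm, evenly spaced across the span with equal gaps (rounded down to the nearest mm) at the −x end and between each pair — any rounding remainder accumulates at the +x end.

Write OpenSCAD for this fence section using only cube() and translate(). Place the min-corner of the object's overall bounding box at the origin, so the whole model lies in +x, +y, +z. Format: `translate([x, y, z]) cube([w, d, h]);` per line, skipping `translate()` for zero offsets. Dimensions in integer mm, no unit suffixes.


cube([86, 86, 1014]);
translate([2389, 0, 0]) cube([86, 86, 1014]);
translate([86, 0, 242]) cube([2303, 86, 89]);
translate([86, 0, 820]) cube([2303, 86, 89]);
translate([206, 86, 34]) cube([98, 16, 938]);
translate([424, 86, 34]) cube([98, 16, 938]);
translate([642, 86, 34]) cube([98, 16, 938]);
translate([860, 86, 34]) cube([98, 16, 938]);
translate([1078, 86, 34]) cube([98, 16, 938]);
translate([1296, 86, 34]) cube([98, 16, 938]);
translate([1514, 86, 34]) cube([98, 16, 938]);
translate([1732, 86, 34]) cube([98, 16, 938]);
translate([1950, 86, 34]) cube([98, 16, 938]);
translate([2168, 86, 34]) cube([98, 16, 938]);


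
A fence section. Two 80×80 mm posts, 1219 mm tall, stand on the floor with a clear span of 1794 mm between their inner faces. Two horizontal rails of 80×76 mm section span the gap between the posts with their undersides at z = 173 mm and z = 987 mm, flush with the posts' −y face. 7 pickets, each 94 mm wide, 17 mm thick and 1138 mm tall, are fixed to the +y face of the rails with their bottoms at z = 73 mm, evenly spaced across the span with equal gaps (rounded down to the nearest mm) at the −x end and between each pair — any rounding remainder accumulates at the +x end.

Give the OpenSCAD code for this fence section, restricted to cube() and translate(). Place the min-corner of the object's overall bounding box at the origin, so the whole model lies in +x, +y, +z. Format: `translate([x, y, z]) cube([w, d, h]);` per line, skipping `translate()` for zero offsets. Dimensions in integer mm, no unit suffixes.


cube([80, 80, 1219]);
translate([1874, 0, 0]) cube([80, 80, 1219]);
translate([80, 0, 173]) cube([1794, 80, 76]);
translate([80, 0, 987]) cube([1794, 80, 76]);
translate([222, 80, 73]) cube([94, 17, 1138]);
translate([458, 80, 73]) cube([94, 17, 1138]);
translate([694, 80, 73]) cube([94, 17, 1138]);
translate([930, 80, 73]) cube([94, 17, 1138]);
translate([1166, 80, 73]) cube([94, 17, 1138]);
translate([1402, 80, 73]) cube([94, 17, 1138]);
translate([1638, 80, 73]) cube([94, 17, 1138]);


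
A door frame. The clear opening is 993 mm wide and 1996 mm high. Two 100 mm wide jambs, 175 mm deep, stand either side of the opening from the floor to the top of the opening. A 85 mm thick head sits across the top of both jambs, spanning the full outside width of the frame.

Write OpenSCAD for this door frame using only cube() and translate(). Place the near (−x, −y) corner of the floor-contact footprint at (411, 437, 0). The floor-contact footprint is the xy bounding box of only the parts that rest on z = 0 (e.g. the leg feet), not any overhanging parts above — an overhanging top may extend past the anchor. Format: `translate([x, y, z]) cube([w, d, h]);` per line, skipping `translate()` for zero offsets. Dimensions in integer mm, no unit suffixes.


translate([411, 437, 0]) cube([100, 175, 1996]);
translate([1504, 437, 0]) cube([100, 175, 1996]);
translate([411, 437, 1996]) cube([1193, 175, 85]);


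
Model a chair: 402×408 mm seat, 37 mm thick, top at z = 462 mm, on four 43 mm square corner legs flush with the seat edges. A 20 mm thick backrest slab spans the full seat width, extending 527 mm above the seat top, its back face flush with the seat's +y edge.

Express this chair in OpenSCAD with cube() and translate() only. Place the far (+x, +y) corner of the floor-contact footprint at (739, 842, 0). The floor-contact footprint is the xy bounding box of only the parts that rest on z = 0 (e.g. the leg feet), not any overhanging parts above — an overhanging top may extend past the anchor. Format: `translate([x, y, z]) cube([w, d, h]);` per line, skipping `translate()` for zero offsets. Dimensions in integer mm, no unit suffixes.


translate([337, 434, 425]) cube([402, 408, 37]);
translate([337, 434, 0]) cube([43, 43, 425]);
translate([696, 434, 0]) cube([43, 43, 425]);
translate([337, 799, 0]) cube([43, 43, 425]);
translate([696, 799, 0]) cube([43, 43, 425]);
translate([337, 822, 462]) cube([402, 20, 527]);


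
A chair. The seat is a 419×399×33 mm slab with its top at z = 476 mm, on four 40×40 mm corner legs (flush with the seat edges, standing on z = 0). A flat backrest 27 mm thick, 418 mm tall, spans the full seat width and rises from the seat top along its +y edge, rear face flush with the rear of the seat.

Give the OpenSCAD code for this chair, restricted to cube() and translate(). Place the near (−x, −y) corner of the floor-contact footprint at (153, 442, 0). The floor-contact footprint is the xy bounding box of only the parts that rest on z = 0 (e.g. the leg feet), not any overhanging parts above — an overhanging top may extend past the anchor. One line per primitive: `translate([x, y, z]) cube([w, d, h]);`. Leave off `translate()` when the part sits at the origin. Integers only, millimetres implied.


// leg_h = 476 - 33 = 443
translate([153, 442, 443]) cube([419, 399, 33]);
translate([153, 442, 0]) cube([40, 40, 443]);
translate([532, 442, 0]) cube([40, 40, 443]);
translate([153, 801, 0]) cube([40, 40, 443]);
translate([532, 801, 0]) cube([40, 40, 443]);
translate([153, 814, 476]) cube([419, 27, 418]);


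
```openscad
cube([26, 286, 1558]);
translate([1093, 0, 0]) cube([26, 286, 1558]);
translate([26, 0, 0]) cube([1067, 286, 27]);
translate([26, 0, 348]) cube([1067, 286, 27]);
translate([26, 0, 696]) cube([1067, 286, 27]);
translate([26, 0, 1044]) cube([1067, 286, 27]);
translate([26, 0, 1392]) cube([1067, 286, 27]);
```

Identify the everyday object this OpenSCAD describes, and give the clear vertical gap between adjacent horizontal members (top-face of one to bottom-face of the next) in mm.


A bookshelf. The clear shelf gap is 321 mm.

Two tall side panels with 5 horizontal boards between them — a bookshelf. The first two shelf undersides are at z = 0 and z = 348; with shelf thickness 27, the clear gap is 348 − 0 − 27 = 321 mm.


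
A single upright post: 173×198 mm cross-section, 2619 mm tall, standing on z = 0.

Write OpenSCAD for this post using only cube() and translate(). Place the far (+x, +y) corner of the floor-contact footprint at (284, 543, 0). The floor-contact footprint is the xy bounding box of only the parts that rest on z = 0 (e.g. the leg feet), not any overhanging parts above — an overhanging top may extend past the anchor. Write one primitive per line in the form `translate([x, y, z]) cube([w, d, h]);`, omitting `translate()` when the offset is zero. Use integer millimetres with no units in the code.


translate([111, 345, 0]) cube([173, 198, 2619]);


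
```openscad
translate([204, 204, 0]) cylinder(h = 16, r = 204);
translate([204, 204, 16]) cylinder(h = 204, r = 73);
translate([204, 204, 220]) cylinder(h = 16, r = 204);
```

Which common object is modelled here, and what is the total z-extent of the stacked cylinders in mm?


A spool. The overall height is 236 mm.

Three coaxial cylinders, large–small–large — a spool. Two 16 mm flanges and a 204 mm core give 16 + 204 + 16 = 236 mm.


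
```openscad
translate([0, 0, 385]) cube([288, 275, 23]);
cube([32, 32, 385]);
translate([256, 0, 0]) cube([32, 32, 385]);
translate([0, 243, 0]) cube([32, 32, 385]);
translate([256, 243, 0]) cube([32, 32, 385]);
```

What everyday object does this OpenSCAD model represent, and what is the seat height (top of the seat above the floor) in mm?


A stool. The seat height is 408 mm.

A 288×275×23 slab at z = 385 on four corner posts — a stool. The seat top is 385 + 23 = 408 mm.


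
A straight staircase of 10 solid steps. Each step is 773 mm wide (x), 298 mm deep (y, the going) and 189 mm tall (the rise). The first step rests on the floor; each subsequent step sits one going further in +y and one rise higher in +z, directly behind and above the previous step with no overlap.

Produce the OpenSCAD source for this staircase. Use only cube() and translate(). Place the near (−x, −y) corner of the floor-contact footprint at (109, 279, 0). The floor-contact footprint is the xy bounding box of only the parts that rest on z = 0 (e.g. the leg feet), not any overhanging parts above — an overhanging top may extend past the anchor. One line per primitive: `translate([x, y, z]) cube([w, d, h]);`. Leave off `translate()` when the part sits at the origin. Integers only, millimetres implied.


translate([109, 279, 0]) cube([773, 298, 189]);
translate([109, 577, 189]) cube([773, 298, 189]);
translate([109, 875, 378]) cube([773, 298, 189]);
translate([109, 1173, 567]) cube([773, 298, 189]);
translate([109, 1471, 756]) cube([773, 298, 189]);
translate([109, 1769, 945]) cube([773, 298, 189]);
translate([109, 2067, 1134]) cube([773, 298, 189]);
translate([109, 2365, 1323]) cube([773, 298, 189]);
translate([109, 2663, 1512]) cube([773, 298, 189]);
translate([109, 2961, 1701]) cube([773, 298, 189]);


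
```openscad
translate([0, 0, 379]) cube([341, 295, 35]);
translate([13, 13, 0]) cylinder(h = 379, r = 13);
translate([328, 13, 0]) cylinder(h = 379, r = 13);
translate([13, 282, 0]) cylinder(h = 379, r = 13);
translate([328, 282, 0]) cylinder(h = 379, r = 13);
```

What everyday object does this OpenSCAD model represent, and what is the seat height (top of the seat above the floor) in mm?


A stool. The seat height is 414 mm.

A 341×295×35 slab at z = 379 on four corner cylinders — a stool. The seat top is 379 + 35 = 414 mm.


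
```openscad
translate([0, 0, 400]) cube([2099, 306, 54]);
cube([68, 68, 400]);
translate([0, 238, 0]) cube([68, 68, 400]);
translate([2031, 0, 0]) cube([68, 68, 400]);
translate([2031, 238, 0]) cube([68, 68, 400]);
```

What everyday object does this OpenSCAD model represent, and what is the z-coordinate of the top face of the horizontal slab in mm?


A bench. The seat-top height is 454 mm.

A long slab on four corner posts — a bench. The slab sits at z = 400 with thickness 54, so the top is 400 + 54 = 454 mm.


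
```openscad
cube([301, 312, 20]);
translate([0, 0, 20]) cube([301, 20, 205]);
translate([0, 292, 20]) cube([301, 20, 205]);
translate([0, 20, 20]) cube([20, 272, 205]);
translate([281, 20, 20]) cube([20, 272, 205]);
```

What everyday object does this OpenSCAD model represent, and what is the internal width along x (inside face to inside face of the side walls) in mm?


An open box. The internal width is 261 mm.

A 301×312 base slab with four walls standing on it — an open box. The base is 301 mm wide and the walls are 20 mm thick, so the internal width is 301 − 2 × 20 = 261 mm.


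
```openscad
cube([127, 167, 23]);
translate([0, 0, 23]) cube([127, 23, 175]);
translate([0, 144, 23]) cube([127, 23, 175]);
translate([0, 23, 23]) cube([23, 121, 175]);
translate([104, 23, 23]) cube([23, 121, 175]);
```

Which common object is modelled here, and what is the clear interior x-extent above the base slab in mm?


An open box. The internal width is 81 mm.

A 127×167 base slab with four walls standing on it — an open box. The base is 127 mm wide and the walls are 23 mm thick, so the internal width is 127 − 2 × 23 = 81 mm.


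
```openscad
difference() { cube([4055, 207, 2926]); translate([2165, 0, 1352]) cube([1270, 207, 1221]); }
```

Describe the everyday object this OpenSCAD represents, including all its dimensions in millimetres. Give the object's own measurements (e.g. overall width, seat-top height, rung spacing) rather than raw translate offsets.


A wall 4055 mm long (x), 207 mm thick (y), 2926 mm tall, with a rectangular window opening cut through it. The opening is 1270 mm wide and 1221 mm tall; its sill is at z = 1352 mm and its near (−x) edge is 2165 mm from the wall's −x end. The opening passes through the full wall thickness.


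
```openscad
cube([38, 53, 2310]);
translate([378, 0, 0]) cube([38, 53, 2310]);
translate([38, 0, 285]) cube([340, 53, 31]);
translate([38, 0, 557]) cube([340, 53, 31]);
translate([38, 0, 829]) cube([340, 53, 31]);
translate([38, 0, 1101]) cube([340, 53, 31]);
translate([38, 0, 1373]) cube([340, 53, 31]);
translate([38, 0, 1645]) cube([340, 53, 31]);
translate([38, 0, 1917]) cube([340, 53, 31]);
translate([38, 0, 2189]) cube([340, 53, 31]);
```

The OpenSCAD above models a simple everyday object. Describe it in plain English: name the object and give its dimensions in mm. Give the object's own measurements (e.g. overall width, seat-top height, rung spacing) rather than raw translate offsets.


A straight ladder. Two 38×53 mm vertical rails, 2310 mm tall, stand 416 mm apart (outside-to-outside) with their front faces coplanar on the −y side. 8 rungs, each 53 mm deep and 31 mm tall, span between the inner faces of the rails, front faces flush with the rails. The lowest rung's underside is at z = 285 mm and rungs are spaced 272 mm apart (underside to underside).


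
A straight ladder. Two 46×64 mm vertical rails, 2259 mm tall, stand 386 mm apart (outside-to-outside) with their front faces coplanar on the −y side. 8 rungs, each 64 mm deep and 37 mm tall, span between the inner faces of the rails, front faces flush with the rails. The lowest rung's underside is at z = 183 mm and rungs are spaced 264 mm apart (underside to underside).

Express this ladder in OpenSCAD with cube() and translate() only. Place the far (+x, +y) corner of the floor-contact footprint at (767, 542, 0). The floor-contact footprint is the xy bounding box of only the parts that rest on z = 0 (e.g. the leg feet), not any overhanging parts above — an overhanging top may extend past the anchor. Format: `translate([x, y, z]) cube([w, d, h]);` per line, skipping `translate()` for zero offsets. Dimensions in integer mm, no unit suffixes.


// rung span = 386 - 2*46 = 294
// rung[k] z = 183 + k*264
translate([381, 478, 0]) cube([46, 64, 2259]);
translate([721, 478, 0]) cube([46, 64, 2259]);
translate([427, 478, 183]) cube([294, 64, 37]);
translate([427, 478, 447]) cube([294, 64, 37]);
translate([427, 478, 711]) cube([294, 64, 37]);
translate([427, 478, 975]) cube([294, 64, 37]);
translate([427, 478, 1239]) cube([294, 64, 37]);
translate([427, 478, 1503]) cube([294, 64, 37]);
translate([427, 478, 1767]) cube([294, 64, 37]);
translate([427, 478, 2031]) cube([294, 64, 37]);


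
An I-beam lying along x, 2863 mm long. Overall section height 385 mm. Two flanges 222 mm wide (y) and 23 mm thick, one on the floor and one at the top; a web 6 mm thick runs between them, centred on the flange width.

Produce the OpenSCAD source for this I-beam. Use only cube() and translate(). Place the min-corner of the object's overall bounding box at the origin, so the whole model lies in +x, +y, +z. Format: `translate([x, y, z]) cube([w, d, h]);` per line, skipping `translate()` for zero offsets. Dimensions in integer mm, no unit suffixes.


cube([2863, 222, 23]);
translate([0, 108, 23]) cube([2863, 6, 339]);
translate([0, 0, 362]) cube([2863, 222, 23]);


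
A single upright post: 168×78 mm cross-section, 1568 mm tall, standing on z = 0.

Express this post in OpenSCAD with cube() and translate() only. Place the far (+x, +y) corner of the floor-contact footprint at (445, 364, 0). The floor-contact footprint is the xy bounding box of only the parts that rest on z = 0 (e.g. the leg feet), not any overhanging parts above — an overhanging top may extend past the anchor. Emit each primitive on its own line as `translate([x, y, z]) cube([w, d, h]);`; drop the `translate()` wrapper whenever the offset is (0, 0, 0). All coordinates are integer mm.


translate([277, 286, 0]) cube([168, 78, 1568]);


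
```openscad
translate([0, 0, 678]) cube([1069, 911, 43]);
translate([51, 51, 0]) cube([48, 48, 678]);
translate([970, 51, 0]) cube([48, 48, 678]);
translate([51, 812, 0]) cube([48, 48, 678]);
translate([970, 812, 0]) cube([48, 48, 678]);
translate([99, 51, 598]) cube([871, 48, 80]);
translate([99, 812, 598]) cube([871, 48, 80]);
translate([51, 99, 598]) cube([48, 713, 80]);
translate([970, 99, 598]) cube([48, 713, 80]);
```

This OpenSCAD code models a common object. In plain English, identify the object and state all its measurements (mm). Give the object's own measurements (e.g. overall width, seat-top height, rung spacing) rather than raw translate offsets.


A table: top 1069 mm (x) × 911 mm (y), 43 mm thick, upper face at z = 721 mm, on four 48×48 mm square legs, each inset 51 mm from the nearest pair of top edges from z = 0 to the bottom of the top. Four apron rails, 48 mm thick and 80 mm tall, run between adjacent legs with their top edges flush with the underside of the top and their outer faces flush with the legs' outer faces.


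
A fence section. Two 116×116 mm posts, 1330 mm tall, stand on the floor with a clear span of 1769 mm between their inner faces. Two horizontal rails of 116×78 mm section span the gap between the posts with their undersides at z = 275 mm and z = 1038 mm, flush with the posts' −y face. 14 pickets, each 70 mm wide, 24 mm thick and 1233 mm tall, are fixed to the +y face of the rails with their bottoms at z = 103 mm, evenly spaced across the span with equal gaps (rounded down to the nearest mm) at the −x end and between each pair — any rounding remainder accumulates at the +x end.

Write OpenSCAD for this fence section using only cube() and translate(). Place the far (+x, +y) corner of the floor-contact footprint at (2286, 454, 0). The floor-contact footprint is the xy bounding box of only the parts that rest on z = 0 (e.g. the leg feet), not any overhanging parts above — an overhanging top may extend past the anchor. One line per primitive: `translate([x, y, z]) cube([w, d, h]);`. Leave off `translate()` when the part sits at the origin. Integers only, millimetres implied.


translate([285, 338, 0]) cube([116, 116, 1330]);
translate([2170, 338, 0]) cube([116, 116, 1330]);
translate([401, 338, 275]) cube([1769, 116, 78]);
translate([401, 338, 1038]) cube([1769, 116, 78]);
translate([453, 454, 103]) cube([70, 24, 1233]);
translate([575, 454, 103]) cube([70, 24, 1233]);
translate([697, 454, 103]) cube([70, 24, 1233]);
translate([819, 454, 103]) cube([70, 24, 1233]);
translate([941, 454, 103]) cube([70, 24, 1233]);
translate([1063, 454, 103]) cube([70, 24, 1233]);
translate([1185, 454, 103]) cube([70, 24, 1233]);
translate([1307, 454, 103]) cube([70, 24, 1233]);
translate([1429, 454, 103]) cube([70, 24, 1233]);
translate([1551, 454, 103]) cube([70, 24, 1233]);
translate([1673, 454, 103]) cube([70, 24, 1233]);
translate([1795, 454, 103]) cube([70, 24, 1233]);
translate([1917, 454, 103]) cube([70, 24, 1233]);
translate([2039, 454, 103]) cube([70, 24, 1233]);


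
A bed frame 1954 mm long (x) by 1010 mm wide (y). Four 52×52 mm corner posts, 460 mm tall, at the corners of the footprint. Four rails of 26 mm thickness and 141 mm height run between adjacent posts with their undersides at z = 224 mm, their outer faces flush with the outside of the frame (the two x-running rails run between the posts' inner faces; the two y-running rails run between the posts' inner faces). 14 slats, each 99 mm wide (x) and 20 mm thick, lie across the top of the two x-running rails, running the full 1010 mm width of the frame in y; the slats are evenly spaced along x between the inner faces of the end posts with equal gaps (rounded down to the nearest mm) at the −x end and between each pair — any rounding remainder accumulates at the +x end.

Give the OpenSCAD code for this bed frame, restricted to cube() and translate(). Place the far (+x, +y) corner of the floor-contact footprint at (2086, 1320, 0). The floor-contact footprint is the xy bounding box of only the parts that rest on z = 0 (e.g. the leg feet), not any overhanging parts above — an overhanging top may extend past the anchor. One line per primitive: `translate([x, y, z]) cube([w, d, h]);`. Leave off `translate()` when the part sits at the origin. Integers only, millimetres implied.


translate([132, 310, 0]) cube([52, 52, 460]);
translate([132, 1268, 0]) cube([52, 52, 460]);
translate([2034, 310, 0]) cube([52, 52, 460]);
translate([2034, 1268, 0]) cube([52, 52, 460]);
translate([184, 310, 224]) cube([1850, 26, 141]);
translate([184, 1294, 224]) cube([1850, 26, 141]);
translate([132, 362, 224]) cube([26, 906, 141]);
translate([2060, 362, 224]) cube([26, 906, 141]);
translate([214, 310, 365]) cube([99, 1010, 20]);
translate([343, 310, 365]) cube([99, 1010, 20]);
translate([472, 310, 365]) cube([99, 1010, 20]);
translate([601, 310, 365]) cube([99, 1010, 20]);
translate([730, 310, 365]) cube([99, 1010, 20]);
translate([859, 310, 365]) cube([99, 1010, 20]);
translate([988, 310, 365]) cube([99, 1010, 20]);
translate([1117, 310, 365]) cube([99, 1010, 20]);
translate([1246, 310, 365]) cube([99, 1010, 20]);
translate([1375, 310, 365]) cube([99, 1010, 20]);
translate([1504, 310, 365]) cube([99, 1010, 20]);
translate([1633, 310, 365]) cube([99, 1010, 20]);
translate([1762, 310, 365]) cube([99, 1010, 20]);
translate([1891, 310, 365]) cube([99, 1010, 20]);


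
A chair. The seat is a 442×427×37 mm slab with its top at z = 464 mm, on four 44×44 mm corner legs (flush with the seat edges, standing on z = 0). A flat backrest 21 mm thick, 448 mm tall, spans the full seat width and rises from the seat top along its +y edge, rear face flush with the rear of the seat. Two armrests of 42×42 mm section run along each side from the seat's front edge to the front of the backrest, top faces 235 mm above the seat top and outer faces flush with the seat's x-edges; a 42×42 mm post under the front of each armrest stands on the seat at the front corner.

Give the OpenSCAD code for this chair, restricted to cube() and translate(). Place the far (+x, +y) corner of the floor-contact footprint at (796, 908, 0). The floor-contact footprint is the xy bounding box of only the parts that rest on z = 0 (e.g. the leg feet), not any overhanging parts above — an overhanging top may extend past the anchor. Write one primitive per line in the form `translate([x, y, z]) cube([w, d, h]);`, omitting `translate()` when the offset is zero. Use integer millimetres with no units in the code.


translate([354, 481, 427]) cube([442, 427, 37]);
translate([354, 481, 0]) cube([44, 44, 427]);
translate([752, 481, 0]) cube([44, 44, 427]);
translate([354, 864, 0]) cube([44, 44, 427]);
translate([752, 864, 0]) cube([44, 44, 427]);
translate([354, 887, 464]) cube([442, 21, 448]);
translate([354, 481, 657]) cube([42, 406, 42]);
translate([754, 481, 657]) cube([42, 406, 42]);
translate([354, 481, 464]) cube([42, 42, 193]);
translate([754, 481, 464]) cube([42, 42, 193]);


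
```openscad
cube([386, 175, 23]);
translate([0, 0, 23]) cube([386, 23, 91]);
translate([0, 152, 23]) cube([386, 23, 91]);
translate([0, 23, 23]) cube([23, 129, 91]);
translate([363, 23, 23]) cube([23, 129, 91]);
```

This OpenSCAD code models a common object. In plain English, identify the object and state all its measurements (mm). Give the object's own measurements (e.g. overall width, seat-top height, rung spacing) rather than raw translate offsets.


An open-topped rectangular box: outside dimensions 386×175×114 mm, with a uniform wall and base thickness of 23 mm. The base is a full 386×175 slab on the floor; four walls sit on top of the base. The front and back walls (the −y and +y sides) span the full width; the two side walls fit between them.


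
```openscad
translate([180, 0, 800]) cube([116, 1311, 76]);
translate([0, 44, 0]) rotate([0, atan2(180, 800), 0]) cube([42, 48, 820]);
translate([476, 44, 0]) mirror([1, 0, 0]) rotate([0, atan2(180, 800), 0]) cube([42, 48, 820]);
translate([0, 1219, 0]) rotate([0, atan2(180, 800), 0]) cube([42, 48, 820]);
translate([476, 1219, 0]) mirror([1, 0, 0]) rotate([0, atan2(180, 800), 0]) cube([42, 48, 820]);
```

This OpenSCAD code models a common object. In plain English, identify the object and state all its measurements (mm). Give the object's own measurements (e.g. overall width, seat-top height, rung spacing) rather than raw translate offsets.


A sawhorse. A 116×1311×76 mm beam (x, y, z) sits on two A-frame leg pairs. Each pair is two raked legs of 42×48 mm section (48 mm along y) splaying symmetrically in x. Each leg rises 800 mm vertically over 180 mm of horizontal reach and is 820 mm long along its own axis. Every leg's outer bottom edge rests on the floor and its outer top edge meets a bottom edge of the beam — the left legs (tilting toward +x) meet the beam's −x bottom edge, the right legs (their mirror images, tilting toward −x) meet its +x bottom edge — so the leg tops tuck under the beam, the beam's underside is 800 mm above the floor, and the feet are 476 mm apart outside-to-outside with the beam centred between them. The two leg pairs are set in 44 mm from either end of the beam.


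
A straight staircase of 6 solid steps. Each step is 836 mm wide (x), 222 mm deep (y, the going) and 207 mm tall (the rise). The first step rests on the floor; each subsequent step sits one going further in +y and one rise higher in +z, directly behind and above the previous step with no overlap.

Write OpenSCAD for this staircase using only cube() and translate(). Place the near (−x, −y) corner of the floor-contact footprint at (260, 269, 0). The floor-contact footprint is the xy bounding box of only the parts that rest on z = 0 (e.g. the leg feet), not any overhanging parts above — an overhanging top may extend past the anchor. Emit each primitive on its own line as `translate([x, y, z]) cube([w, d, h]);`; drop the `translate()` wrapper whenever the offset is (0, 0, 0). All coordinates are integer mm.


translate([260, 269, 0]) cube([836, 222, 207]);
translate([260, 491, 207]) cube([836, 222, 207]);
translate([260, 713, 414]) cube([836, 222, 207]);
translate([260, 935, 621]) cube([836, 222, 207]);
translate([260, 1157, 828]) cube([836, 222, 207]);
translate([260, 1379, 1035]) cube([836, 222, 207]);


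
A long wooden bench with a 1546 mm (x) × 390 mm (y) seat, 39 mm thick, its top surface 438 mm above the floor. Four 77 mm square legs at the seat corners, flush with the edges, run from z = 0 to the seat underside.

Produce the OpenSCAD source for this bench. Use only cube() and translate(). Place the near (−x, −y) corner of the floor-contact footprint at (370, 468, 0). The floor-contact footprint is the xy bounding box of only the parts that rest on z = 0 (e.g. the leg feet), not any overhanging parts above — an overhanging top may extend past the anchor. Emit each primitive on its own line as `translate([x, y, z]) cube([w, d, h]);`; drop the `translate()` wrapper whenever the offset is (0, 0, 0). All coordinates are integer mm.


translate([370, 468, 399]) cube([1546, 390, 39]);
translate([370, 468, 0]) cube([77, 77, 399]);
translate([370, 781, 0]) cube([77, 77, 399]);
translate([1839, 468, 0]) cube([77, 77, 399]);
translate([1839, 781, 0]) cube([77, 77, 399]);


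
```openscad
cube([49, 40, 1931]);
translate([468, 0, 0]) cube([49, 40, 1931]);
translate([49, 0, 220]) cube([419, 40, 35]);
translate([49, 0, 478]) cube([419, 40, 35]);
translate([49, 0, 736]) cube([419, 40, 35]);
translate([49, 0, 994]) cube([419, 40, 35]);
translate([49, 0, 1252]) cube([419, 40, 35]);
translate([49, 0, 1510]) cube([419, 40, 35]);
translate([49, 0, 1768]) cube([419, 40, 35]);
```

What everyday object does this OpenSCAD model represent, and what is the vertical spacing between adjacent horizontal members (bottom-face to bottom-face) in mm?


A ladder. The rung spacing is 258 mm.

Two tall 49×40 posts with 7 short bars between them — a ladder. Adjacent rungs sit at z = 220 and z = 478, so the spacing is 478 − 220 = 258 mm.


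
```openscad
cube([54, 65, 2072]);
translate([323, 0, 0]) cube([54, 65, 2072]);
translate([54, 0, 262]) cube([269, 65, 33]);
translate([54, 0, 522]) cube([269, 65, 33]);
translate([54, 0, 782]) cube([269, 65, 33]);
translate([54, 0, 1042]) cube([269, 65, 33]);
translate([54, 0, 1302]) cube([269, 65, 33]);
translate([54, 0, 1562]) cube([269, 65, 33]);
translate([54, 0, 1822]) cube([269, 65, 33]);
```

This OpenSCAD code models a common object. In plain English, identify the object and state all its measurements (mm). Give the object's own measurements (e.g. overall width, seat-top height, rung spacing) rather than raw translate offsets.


A straight ladder. Two 54×65 mm vertical rails, 2072 mm tall, stand 377 mm apart (outside-to-outside) with their front faces coplanar on the −y side. 7 rungs, each 65 mm deep and 33 mm tall, span between the inner faces of the rails, front faces flush with the rails. The lowest rung's underside is at z = 262 mm and rungs are spaced 260 mm apart (underside to underside).
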